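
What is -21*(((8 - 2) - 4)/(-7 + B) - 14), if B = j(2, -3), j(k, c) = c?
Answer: 1491/5 ≈ 298.20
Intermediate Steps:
B = -3
-21*(((8 - 2) - 4)/(-7 + B) - 14) = -21*(((8 - 2) - 4)/(-7 - 3) - 14) = -21*((6 - 4)/(-10) - 14) = -21*(2*(-⅒) - 14) = -21*(-⅕ - 14) = -21*(-71/5) = 1491/5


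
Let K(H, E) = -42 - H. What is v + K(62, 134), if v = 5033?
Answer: 4929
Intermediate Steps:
v + K(62, 134) = 5033 + (-42 - 1*62) = 5033 + (-42 - 62) = 5033 - 104 = 4929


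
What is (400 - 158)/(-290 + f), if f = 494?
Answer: 121/102 ≈ 1.1863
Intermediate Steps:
(400 - 158)/(-290 + f) = (400 - 158)/(-290 + 494) = 242/204 = 242*(1/204) = 121/102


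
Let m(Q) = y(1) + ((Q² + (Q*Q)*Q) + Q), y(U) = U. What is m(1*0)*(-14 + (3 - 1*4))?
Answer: -15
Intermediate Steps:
m(Q) = 1 + Q + Q² + Q³ (m(Q) = 1 + ((Q² + (Q*Q)*Q) + Q) = 1 + ((Q² + Q²*Q) + Q) = 1 + ((Q² + Q³) + Q) = 1 + (Q + Q² + Q³) = 1 + Q + Q² + Q³)
m(1*0)*(-14 + (3 - 1*4)) = (1 + 1*0 + (1*0)² + (1*0)³)*(-14 + (3 - 1*4)) = (1 + 0 + 0² + 0³)*(-14 + (3 - 4)) = (1 + 0 + 0 + 0)*(-14 - 1) = 1*(-15) = -15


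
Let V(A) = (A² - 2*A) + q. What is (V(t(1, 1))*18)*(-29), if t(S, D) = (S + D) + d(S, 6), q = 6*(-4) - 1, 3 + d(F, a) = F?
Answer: 13050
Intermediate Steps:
d(F, a) = -3 + F
q = -25 (q = -24 - 1 = -25)
t(S, D) = -3 + D + 2*S (t(S, D) = (S + D) + (-3 + S) = (D + S) + (-3 + S) = -3 + D + 2*S)
V(A) = -25 + A² - 2*A (V(A) = (A² - 2*A) - 25 = -25 + A² - 2*A)
(V(t(1, 1))*18)*(-29) = ((-25 + (-3 + 1 + 2*1)² - 2*(-3 + 1 + 2*1))*18)*(-29) = ((-25 + (-3 + 1 + 2)² - 2*(-3 + 1 + 2))*18)*(-29) = ((-25 + 0² - 2*0)*18)*(-29) = ((-25 + 0 + 0)*18)*(-29) = -25*18*(-29) = -450*(-29) = 13050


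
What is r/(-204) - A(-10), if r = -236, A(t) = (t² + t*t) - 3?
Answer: -9988/51 ≈ -195.84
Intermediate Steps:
A(t) = -3 + 2*t² (A(t) = (t² + t²) - 3 = 2*t² - 3 = -3 + 2*t²)
r/(-204) - A(-10) = -236/(-204) - (-3 + 2*(-10)²) = -236*(-1/204) - (-3 + 2*100) = 59/51 - (-3 + 200) = 59/51 - 1*197 = 59/51 - 197 = -9988/51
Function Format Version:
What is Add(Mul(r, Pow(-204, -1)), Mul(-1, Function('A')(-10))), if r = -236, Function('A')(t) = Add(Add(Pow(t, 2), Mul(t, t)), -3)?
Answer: Rational(-9988, 51) ≈ -195.84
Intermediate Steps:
Function('A')(t) = Add(-3, Mul(2, Pow(t, 2))) (Function('A')(t) = Add(Add(Pow(t, 2), Pow(t, 2)), -3) = Add(Mul(2, Pow(t, 2)), -3) = Add(-3, Mul(2, Pow(t, 2))))
Add(Mul(r, Pow(-204, -1)), Mul(-1, Function('A')(-10))) = Add(Mul(-236, Pow(-204, -1)), Mul(-1, Add(-3, Mul(2, Pow(-10, 2))))) = Add(Mul(-236, Rational(-1, 204)), Mul(-1, Add(-3, Mul(2, 100)))) = Add(Rational(59, 51), Mul(-1, Add(-3, 200))) = Add(Rational(59, 51), Mul(-1, 197)) = Add(Rational(59, 51), -197) = Rational(-9988, 51)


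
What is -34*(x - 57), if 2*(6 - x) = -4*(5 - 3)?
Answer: 1598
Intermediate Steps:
x = 10 (x = 6 - (-2)*(5 - 3) = 6 - (-2)*2 = 6 - ½*(-8) = 6 + 4 = 10)
-34*(x - 57) = -34*(10 - 57) = -34*(-47) = 1598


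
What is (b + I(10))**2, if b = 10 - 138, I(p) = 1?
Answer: 16129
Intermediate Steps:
b = -128
(b + I(10))**2 = (-128 + 1)**2 = (-127)**2 = 16129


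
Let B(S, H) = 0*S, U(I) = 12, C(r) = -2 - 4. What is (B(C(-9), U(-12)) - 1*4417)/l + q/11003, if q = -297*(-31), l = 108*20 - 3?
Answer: -28740752/23733471 ≈ -1.2110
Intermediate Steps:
C(r) = -6
B(S, H) = 0
l = 2157 (l = 2160 - 3 = 2157)
q = 9207
(B(C(-9), U(-12)) - 1*4417)/l + q/11003 = (0 - 1*4417)/2157 + 9207/11003 = (0 - 4417)*(1/2157) + 9207*(1/11003) = -4417*1/2157 + 9207/11003 = -4417/2157 + 9207/11003 = -28740752/23733471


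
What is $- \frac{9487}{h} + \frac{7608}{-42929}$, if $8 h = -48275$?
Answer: $\frac{2890863184}{2072397475} \approx 1.3949$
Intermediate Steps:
$h = - \frac{48275}{8}$ ($h = \frac{1}{8} \left(-48275\right) = - \frac{48275}{8} \approx -6034.4$)
$- \frac{9487}{h} + \frac{7608}{-42929} = - \frac{9487}{- \frac{48275}{8}} + \frac{7608}{-42929} = \left(-9487\right) \left(- \frac{8}{48275}\right) + 7608 \left(- \frac{1}{42929}\right) = \frac{75896}{48275} - \frac{7608}{42929} = \frac{2890863184}{2072397475}$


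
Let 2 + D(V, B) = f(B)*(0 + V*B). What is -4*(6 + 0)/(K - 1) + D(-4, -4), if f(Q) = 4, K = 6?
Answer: 286/5 ≈ 57.200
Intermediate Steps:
D(V, B) = -2 + 4*B*V (D(V, B) = -2 + 4*(0 + V*B) = -2 + 4*(0 + B*V) = -2 + 4*(B*V) = -2 + 4*B*V)
-4*(6 + 0)/(K - 1) + D(-4, -4) = -4*(6 + 0)/(6 - 1) + (-2 + 4*(-4)*(-4)) = -24/5 + (-2 + 64) = -24/5 + 62 = 286/5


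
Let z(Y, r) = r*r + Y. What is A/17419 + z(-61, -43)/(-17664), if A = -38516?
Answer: -59290983/25640768 ≈ -2.3124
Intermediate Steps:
z(Y, r) = Y + r² (z(Y, r) = r² + Y = Y + r²)
A/17419 + z(-61, -43)/(-17664) = -38516/17419 + (-61 + (-43)²)/(-17664) = -38516*1/17419 + (-61 + 1849)*(-1/17664) = -38516/17419 + 1788*(-1/17664) = -38516/17419 - 149/1472 = -59290983/25640768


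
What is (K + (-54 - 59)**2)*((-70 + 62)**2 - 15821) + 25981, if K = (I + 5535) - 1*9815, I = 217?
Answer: -137154461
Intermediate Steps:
K = -4063 (K = (217 + 5535) - 1*9815 = 5752 - 9815 = -4063)
(K + (-54 - 59)**2)*((-70 + 62)**2 - 15821) + 25981 = (-4063 + (-54 - 59)**2)*((-70 + 62)**2 - 15821) + 25981 = (-4063 + (-113)**2)*((-8)**2 - 15821) + 25981 = (-4063 + 12769)*(64 - 15821) + 25981 = 8706*(-15757) + 25981 = -137180442 + 25981 = -137154461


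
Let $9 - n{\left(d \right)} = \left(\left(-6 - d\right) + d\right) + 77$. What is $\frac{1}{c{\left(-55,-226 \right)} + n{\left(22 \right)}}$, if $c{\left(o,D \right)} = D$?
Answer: $- \frac{1}{288} \approx -0.0034722$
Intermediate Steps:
$n{\left(d \right)} = -62$ ($n{\left(d \right)} = 9 - \left(\left(\left(-6 - d\right) + d\right) + 77\right) = 9 - \left(-6 + 77\right) = 9 - 71 = -62$)
$\frac{1}{c{\left(-55,-226 \right)} + n{\left(22 \right)}} = \frac{1}{-226 - 62} = \frac{1}{-288} = - \frac{1}{288}$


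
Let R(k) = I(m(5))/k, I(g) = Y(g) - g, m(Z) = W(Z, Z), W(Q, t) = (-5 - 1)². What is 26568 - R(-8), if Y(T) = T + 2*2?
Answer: 53137/2 ≈ 26569.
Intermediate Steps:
Y(T) = 4 + T (Y(T) = T + 4 = 4 + T)
W(Q, t) = 36 (W(Q, t) = (-6)² = 36)
m(Z) = 36
I(g) = 4 (I(g) = (4 + g) - g = 4)
R(k) = 4/k
26568 - R(-8) = 26568 - 4/(-8) = 26568 - 4*(-1)/8 = 26568 - 1*(-½) = 26568 + ½ = 53137/2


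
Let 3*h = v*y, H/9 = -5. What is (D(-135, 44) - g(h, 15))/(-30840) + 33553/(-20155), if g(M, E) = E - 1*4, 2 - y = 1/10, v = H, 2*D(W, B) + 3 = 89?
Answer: -892603/535845 ≈ -1.6658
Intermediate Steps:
D(W, B) = 43 (D(W, B) = -3/2 + (1/2)*89 = -3/2 + 89/2 = 43)
H = -45 (H = 9*(-5) = -45)
v = -45
y = 19/10 (y = 2 - 1/10 = 19/10 ≈ 1.9000)
h = -57/2 (h = (-45*19/10)/3 = (1/3)*(-171/2) = -57/2 ≈ -28.500)
g(M, E) = -4 + E (g(M, E) = E - 4 = -4 + E)
(D(-135, 44) - g(h, 15))/(-30840) + 33553/(-20155) = (43 - (-4 + 15))/(-30840) + 33553/(-20155) = (43 - 1*11)*(-1/30840) + 33553*(-1/20155) = (43 - 11)*(-1/30840) - 1157/695 = 32*(-1/30840) - 1157/695 = -4/3855 - 1157/695 = -892603/535845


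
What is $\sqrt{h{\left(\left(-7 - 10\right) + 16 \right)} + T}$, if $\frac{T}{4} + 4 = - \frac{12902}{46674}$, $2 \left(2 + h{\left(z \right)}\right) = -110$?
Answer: $\frac{i \sqrt{4484347165}}{7779} \approx 8.6085 i$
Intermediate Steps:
$h{\left(z \right)} = -57$ ($h{\left(z \right)} = -2 + \frac{1}{2} \left(-110\right) = -2 - 55 = -57$)
$T = - \frac{399196}{23337}$ ($T = -16 + 4 \left(- \frac{12902}{46674}\right) = -16 + 4 \left(\left(-12902\right) \frac{1}{46674}\right) = -16 + 4 \left(- \frac{6451}{23337}\right) = -16 - \frac{25804}{23337} = - \frac{399196}{23337} \approx -17.106$)
$\sqrt{h{\left(\left(-7 - 10\right) + 16 \right)} + T} = \sqrt{-57 - \frac{399196}{23337}} = \sqrt{- \frac{1729405}{23337}} = \frac{i \sqrt{4484347165}}{7779}$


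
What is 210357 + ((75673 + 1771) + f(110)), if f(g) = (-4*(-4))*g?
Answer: 289561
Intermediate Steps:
f(g) = 16*g
210357 + ((75673 + 1771) + f(110)) = 210357 + ((75673 + 1771) + 16*110) = 210357 + (77444 + 1760) = 210357 + 79204 = 289561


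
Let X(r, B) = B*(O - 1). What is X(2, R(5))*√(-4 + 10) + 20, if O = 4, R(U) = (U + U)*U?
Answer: 20 + 150*√6 ≈ 387.42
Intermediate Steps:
R(U) = 2*U² (R(U) = (2*U)*U = 2*U²)
X(r, B) = 3*B (X(r, B) = B*(4 - 1) = B*3 = 3*B)
X(2, R(5))*√(-4 + 10) + 20 = (3*(2*5²))*√(-4 + 10) + 20 = (3*(2*25))*√6 + 20 = (3*50)*√6 + 20 = 150*√6 + 20 = 20 + 150*√6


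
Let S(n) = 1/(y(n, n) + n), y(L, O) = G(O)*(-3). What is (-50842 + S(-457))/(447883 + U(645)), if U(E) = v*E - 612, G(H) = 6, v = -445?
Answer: -24149951/76116850 ≈ -0.31727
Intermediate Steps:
U(E) = -612 - 445*E (U(E) = -445*E - 612 = -612 - 445*E)
y(L, O) = -18 (y(L, O) = 6*(-3) = -18)
S(n) = 1/(-18 + n)
(-50842 + S(-457))/(447883 + U(645)) = (-50842 + 1/(-18 - 457))/(447883 + (-612 - 445*645)) = (-50842 + 1/(-475))/(447883 + (-612 - 287025)) = (-50842 - 1/475)/(447883 - 287637) = -24149951/475/160246 = -24149951/475*1/160246 = -24149951/76116850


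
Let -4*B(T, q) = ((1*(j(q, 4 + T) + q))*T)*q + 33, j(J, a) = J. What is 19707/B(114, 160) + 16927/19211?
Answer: 32428569161/37377132921 ≈ 0.86760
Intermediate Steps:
B(T, q) = -33/4 - T*q**2/2 (B(T, q) = -(((1*(q + q))*T)*q + 33)/4 = -(((1*(2*q))*T)*q + 33)/4 = -(((2*q)*T)*q + 33)/4 = -((2*T*q)*q + 33)/4 = -(2*T*q**2 + 33)/4 = -(33 + 2*T*q**2)/4 = -33/4 - T*q**2/2)
19707/B(114, 160) + 16927/19211 = 19707/(-33/4 - 1/2*114*160**2) + 16927/19211 = 19707/(-33/4 - 1/2*114*25600) + 16927*(1/19211) = 19707/(-33/4 - 1459200) + 16927/19211 = 19707/(-5836833/4) + 16927/19211 = 19707*(-4/5836833) + 16927/19211 = -26276/1945611 + 16927/19211 = 32428569161/37377132921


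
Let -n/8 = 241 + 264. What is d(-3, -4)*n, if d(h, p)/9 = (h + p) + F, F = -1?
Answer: 290880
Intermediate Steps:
d(h, p) = -9 + 9*h + 9*p (d(h, p) = 9*((h + p) - 1) = 9*(-1 + h + p) = -9 + 9*h + 9*p)
n = -4040 (n = -8*(241 + 264) = -8*505 = -4040)
d(-3, -4)*n = (-9 + 9*(-3) + 9*(-4))*(-4040) = (-9 - 27 - 36)*(-4040) = -72*(-4040) = 290880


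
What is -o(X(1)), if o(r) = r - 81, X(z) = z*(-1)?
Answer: 82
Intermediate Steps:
X(z) = -z
o(r) = -81 + r
-o(X(1)) = -(-81 - 1*1) = -(-81 - 1) = -1*(-82) = 82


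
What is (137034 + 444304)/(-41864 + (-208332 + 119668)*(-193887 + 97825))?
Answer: 290669/4258599652 ≈ 6.8255e-5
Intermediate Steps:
(137034 + 444304)/(-41864 + (-208332 + 119668)*(-193887 + 97825)) = 581338/(-41864 - 88664*(-96062)) = 581338/(-41864 + 8517241168) = 581338/8517199304 = 581338*(1/8517199304) = 290669/4258599652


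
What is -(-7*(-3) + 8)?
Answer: -29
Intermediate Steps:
-(-7*(-3) + 8) = -(21 + 8) = -1*29 = -29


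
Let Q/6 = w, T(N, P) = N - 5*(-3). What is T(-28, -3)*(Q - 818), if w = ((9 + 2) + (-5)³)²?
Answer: -1003054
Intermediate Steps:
w = 12996 (w = (11 - 125)² = (-114)² = 12996)
T(N, P) = 15 + N (T(N, P) = N + 15 = 15 + N)
Q = 77976 (Q = 6*12996 = 77976)
T(-28, -3)*(Q - 818) = (15 - 28)*(77976 - 818) = -13*77158 = -1003054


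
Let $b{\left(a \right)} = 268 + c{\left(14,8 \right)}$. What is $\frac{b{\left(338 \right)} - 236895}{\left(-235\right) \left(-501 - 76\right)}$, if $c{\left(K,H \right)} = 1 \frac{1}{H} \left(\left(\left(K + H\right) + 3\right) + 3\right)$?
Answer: $- \frac{473247}{271190} \approx -1.7451$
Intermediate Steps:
$c{\left(K,H \right)} = \frac{6 + H + K}{H}$ ($c{\left(K,H \right)} = \frac{\left(\left(H + K\right) + 3\right) + 3}{H} = \frac{\left(3 + H + K\right) + 3}{H} = \frac{6 + H + K}{H}$)
$b{\left(a \right)} = \frac{543}{2}$ ($b{\left(a \right)} = 268 + \frac{6 + 8 + 14}{8} = 268 + \frac{1}{8} \cdot 28 = 268 + \frac{7}{2} = \frac{543}{2}$)
$\frac{b{\left(338 \right)} - 236895}{\left(-235\right) \left(-501 - 76\right)} = \frac{\frac{543}{2} - 236895}{\left(-235\right) \left(-501 - 76\right)} = \frac{\frac{543}{2} - 236895}{\left(-235\right) \left(-577\right)} = - \frac{473247}{2 \cdot 135595} = \left(- \frac{473247}{2}\right) \frac{1}{135595} = - \frac{473247}{271190}$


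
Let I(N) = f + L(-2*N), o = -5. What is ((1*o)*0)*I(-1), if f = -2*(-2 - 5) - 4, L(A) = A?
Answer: 0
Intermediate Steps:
f = 10 (f = -2*(-7) - 4 = 14 - 4 = 10)
I(N) = 10 - 2*N
((1*o)*0)*I(-1) = ((1*(-5))*0)*(10 - 2*(-1)) = (-5*0)*(10 + 2) = 0*12 = 0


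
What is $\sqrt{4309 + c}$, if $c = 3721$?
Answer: $\sqrt{8030} \approx 89.61$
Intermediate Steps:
$\sqrt{4309 + c} = \sqrt{4309 + 3721} = \sqrt{8030}$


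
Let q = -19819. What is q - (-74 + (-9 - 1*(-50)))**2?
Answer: -20908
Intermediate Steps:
q - (-74 + (-9 - 1*(-50)))**2 = -19819 - (-74 + (-9 - 1*(-50)))**2 = -19819 - (-74 + (-9 + 50))**2 = -19819 - (-74 + 41)**2 = -19819 - 1*(-33)**2 = -19819 - 1*1089 = -19819 - 1089 = -20908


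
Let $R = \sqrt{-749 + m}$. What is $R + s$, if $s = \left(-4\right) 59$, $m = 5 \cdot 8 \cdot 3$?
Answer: $-236 + i \sqrt{629} \approx -236.0 + 25.08 i$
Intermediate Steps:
$m = 120$ ($m = 40 \cdot 3 = 120$)
$s = -236$
$R = i \sqrt{629}$ ($R = \sqrt{-749 + 120} = \sqrt{-629} = i \sqrt{629} \approx 25.08 i$)
$R + s = i \sqrt{629} - 236 = -236 + i \sqrt{629}$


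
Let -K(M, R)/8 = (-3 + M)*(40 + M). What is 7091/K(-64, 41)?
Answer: -7091/12864 ≈ -0.55123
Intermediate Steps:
K(M, R) = -8*(-3 + M)*(40 + M)
7091/K(-64, 41) = 7091/(960 - 296*(-64) - 8*(-64)**2) = 7091/(960 + 18944 - 8*4096) = 7091/(960 + 18944 - 32768) = 7091/(-12864) = 7091*(-1/12864) = -7091/12864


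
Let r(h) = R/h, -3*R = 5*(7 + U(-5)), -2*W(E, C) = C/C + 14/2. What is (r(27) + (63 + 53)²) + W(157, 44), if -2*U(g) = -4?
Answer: 121063/9 ≈ 13451.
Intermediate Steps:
U(g) = 2 (U(g) = -½*(-4) = 2)
W(E, C) = -4 (W(E, C) = -(C/C + 14/2)/2 = -(1 + 14*(½))/2 = -(1 + 7)/2 = -½*8 = -4)
R = -15 (R = -5*(7 + 2)/3 = -5*9/3 = -⅓*45 = -15)
r(h) = -15/h
(r(27) + (63 + 53)²) + W(157, 44) = (-15/27 + (63 + 53)²) - 4 = (-15*1/27 + 116²) - 4 = (-5/9 + 13456) - 4 = 121099/9 - 4 = 121063/9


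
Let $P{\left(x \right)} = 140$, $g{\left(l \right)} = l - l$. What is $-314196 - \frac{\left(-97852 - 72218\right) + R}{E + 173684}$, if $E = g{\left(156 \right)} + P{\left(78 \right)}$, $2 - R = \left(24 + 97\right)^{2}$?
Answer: $- \frac{7802088685}{24832} \approx -3.142 \cdot 10^{5}$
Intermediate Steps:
$g{\left(l \right)} = 0$
$R = -14639$ ($R = 2 - \left(24 + 97\right)^{2} = 2 - 121^{2} = 2 - 14641 = -14639$)
$E = 140$ ($E = 0 + 140 = 140$)
$-314196 - \frac{\left(-97852 - 72218\right) + R}{E + 173684} = -314196 - \frac{\left(-97852 - 72218\right) - 14639}{140 + 173684} = -314196 - \frac{-170070 - 14639}{173824} = -314196 - \left(-184709\right) \frac{1}{173824} = -314196 - - \frac{26387}{24832} = -314196 + \frac{26387}{24832} = - \frac{7802088685}{24832}$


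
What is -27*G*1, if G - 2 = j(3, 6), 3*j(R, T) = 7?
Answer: -117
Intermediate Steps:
j(R, T) = 7/3 (j(R, T) = (⅓)*7 = 7/3)
G = 13/3 (G = 2 + 7/3 = 13/3 ≈ 4.3333)
-27*G*1 = -27*13/3*1 = -117*1 = -117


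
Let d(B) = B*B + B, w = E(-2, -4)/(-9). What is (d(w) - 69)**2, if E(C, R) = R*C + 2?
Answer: 31125241/6561 ≈ 4744.0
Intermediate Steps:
E(C, R) = 2 + C*R (E(C, R) = C*R + 2 = 2 + C*R)
w = -10/9 (w = (2 - 2*(-4))/(-9) = (2 + 8)*(-1/9) = 10*(-1/9) = -10/9 ≈ -1.1111)
d(B) = B + B**2 (d(B) = B**2 + B = B + B**2)
(d(w) - 69)**2 = (-10*(1 - 10/9)/9 - 69)**2 = (-10/9*(-1/9) - 69)**2 = (10/81 - 69)**2 = (-5579/81)**2 = 31125241/6561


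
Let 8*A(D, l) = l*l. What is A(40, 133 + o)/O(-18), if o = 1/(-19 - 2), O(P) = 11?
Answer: 974408/4851 ≈ 200.87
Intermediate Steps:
o = -1/21 (o = 1/(-21) = -1/21 ≈ -0.047619)
A(D, l) = l**2/8 (A(D, l) = (l*l)/8 = l**2/8)
A(40, 133 + o)/O(-18) = ((133 - 1/21)**2/8)/11 = ((2792/21)**2/8)*(1/11) = ((1/8)*(7795264/441))*(1/11) = (974408/441)*(1/11) = 974408/4851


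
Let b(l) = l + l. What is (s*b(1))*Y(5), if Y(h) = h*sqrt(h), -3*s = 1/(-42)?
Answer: 5*sqrt(5)/63 ≈ 0.17747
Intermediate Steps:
s = 1/126 (s = -1/3/(-42) = -1/3*(-1/42) = 1/126 ≈ 0.0079365)
Y(h) = h**(3/2)
b(l) = 2*l
(s*b(1))*Y(5) = ((2*1)/126)*5**(3/2) = ((1/126)*2)*(5*sqrt(5)) = (5*sqrt(5))/63 = 5*sqrt(5)/63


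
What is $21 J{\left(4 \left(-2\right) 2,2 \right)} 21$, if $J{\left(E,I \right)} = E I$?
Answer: $-14112$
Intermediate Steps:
$21 J{\left(4 \left(-2\right) 2,2 \right)} 21 = 21 \cdot 4 \left(-2\right) 2 \cdot 2 \cdot 21 = 21 \left(-8\right) 2 \cdot 2 \cdot 21 = 21 \left(\left(-16\right) 2\right) 21 = 21 \left(-32\right) 21 = \left(-672\right) 21 = -14112$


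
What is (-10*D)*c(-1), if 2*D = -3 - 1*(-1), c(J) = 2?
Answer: 20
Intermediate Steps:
D = -1 (D = (-3 - 1*(-1))/2 = (-3 + 1)/2 = (½)*(-2) = -1)
(-10*D)*c(-1) = -10*(-1)*2 = 10*2 = 20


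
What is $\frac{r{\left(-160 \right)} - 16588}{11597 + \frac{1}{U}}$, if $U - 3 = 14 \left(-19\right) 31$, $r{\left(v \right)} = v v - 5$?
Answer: $\frac{74244701}{95594070} \approx 0.77667$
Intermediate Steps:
$r{\left(v \right)} = -5 + v^{2}$ ($r{\left(v \right)} = v^{2} - 5 = -5 + v^{2}$)
$U = -8243$ ($U = 3 + 14 \left(-19\right) 31 = 3 - 8246 = -8243$)
$\frac{r{\left(-160 \right)} - 16588}{11597 + \frac{1}{U}} = \frac{\left(-5 + \left(-160\right)^{2}\right) - 16588}{11597 + \frac{1}{-8243}} = \frac{\left(-5 + 25600\right) - 16588}{11597 - \frac{1}{8243}} = \frac{25595 - 16588}{\frac{95594070}{8243}} = 9007 \cdot \frac{8243}{95594070} = \frac{74244701}{95594070}$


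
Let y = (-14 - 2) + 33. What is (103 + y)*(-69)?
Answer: -8280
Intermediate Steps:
y = 17 (y = -16 + 33 = 17)
(103 + y)*(-69) = (103 + 17)*(-69) = 120*(-69) = -8280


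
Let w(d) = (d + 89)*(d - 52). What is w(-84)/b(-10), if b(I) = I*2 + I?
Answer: 68/3 ≈ 22.667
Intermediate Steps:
w(d) = (-52 + d)*(89 + d) (w(d) = (89 + d)*(-52 + d) = (-52 + d)*(89 + d))
b(I) = 3*I (b(I) = 2*I + I = 3*I)
w(-84)/b(-10) = (-4628 + (-84)² + 37*(-84))/((3*(-10))) = (-4628 + 7056 - 3108)/(-30) = -680*(-1/30) = 68/3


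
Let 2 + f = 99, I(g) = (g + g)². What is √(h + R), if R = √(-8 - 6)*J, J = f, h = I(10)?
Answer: √(400 + 97*I*√14) ≈ 21.681 + 8.3701*I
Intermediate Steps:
I(g) = 4*g² (I(g) = (2*g)² = 4*g²)
h = 400 (h = 4*10² = 4*100 = 400)
f = 97 (f = -2 + 99 = 97)
J = 97
R = 97*I*√14 (R = √(-8 - 6)*97 = √(-14)*97 = (I*√14)*97 = 97*I*√14 ≈ 362.94*I)
√(h + R) = √(400 + 97*I*√14)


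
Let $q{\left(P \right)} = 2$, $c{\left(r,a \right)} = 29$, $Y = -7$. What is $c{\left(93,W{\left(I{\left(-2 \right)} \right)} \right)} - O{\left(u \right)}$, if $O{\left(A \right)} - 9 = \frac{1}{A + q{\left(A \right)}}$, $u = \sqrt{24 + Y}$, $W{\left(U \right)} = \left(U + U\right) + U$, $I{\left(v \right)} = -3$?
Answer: $\frac{262}{13} - \frac{\sqrt{17}}{13} \approx 19.837$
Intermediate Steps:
$W{\left(U \right)} = 3 U$ ($W{\left(U \right)} = 2 U + U = 3 U$)
$u = \sqrt{17}$ ($u = \sqrt{24 - 7} = \sqrt{17} \approx 4.1231$)
$O{\left(A \right)} = 9 + \frac{1}{2 + A}$ ($O{\left(A \right)} = 9 + \frac{1}{A + 2} = 9 + \frac{1}{2 + A}$)
$c{\left(93,W{\left(I{\left(-2 \right)} \right)} \right)} - O{\left(u \right)} = 29 - \frac{19 + 9 \sqrt{17}}{2 + \sqrt{17}}$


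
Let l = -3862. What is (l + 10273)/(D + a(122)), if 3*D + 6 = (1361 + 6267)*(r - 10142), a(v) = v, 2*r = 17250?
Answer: -19233/11571316 ≈ -0.0016621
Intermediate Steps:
r = 8625 (r = (½)*17250 = 8625)
D = -11571682/3 (D = -2 + ((1361 + 6267)*(8625 - 10142))/3 = -2 + (7628*(-1517))/3 = -2 + (⅓)*(-11571676) = -2 - 11571676/3 = -11571682/3 ≈ -3.8572e+6)
(l + 10273)/(D + a(122)) = (-3862 + 10273)/(-11571682/3 + 122) = 6411/(-11571316/3) = 6411*(-3/11571316) = -19233/11571316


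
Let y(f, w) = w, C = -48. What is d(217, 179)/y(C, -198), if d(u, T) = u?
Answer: -217/198 ≈ -1.0960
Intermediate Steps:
d(217, 179)/y(C, -198) = 217/(-198) = 217*(-1/198) = -217/198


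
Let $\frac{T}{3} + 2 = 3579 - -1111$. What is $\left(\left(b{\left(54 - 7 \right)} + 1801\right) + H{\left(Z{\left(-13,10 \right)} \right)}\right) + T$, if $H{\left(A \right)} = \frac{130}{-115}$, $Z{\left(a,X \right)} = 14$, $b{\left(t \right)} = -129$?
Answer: $\frac{361902}{23} \approx 15735.0$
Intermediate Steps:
$T = 14064$ ($T = -6 + 3 \left(3579 - -1111\right) = -6 + 3 \left(3579 + 1111\right) = -6 + 3 \cdot 4690 = -6 + 14070 = 14064$)
$H{\left(A \right)} = - \frac{26}{23}$ ($H{\left(A \right)} = 130 \left(- \frac{1}{115}\right) = - \frac{26}{23}$)
$\left(\left(b{\left(54 - 7 \right)} + 1801\right) + H{\left(Z{\left(-13,10 \right)} \right)}\right) + T = \left(\left(-129 + 1801\right) - \frac{26}{23}\right) + 14064 = \left(1672 - \frac{26}{23}\right) + 14064 = \frac{38430}{23} + 14064 = \frac{361902}{23}$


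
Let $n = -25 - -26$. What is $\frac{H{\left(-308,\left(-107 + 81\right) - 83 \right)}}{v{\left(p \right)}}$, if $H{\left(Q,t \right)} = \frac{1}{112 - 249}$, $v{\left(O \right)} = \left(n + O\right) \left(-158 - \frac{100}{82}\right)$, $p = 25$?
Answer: $\frac{41}{23252736} \approx 1.7632 \cdot 10^{-6}$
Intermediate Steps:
$n = 1$ ($n = -25 + 26 = 1$)
$v{\left(O \right)} = - \frac{6528}{41} - \frac{6528 O}{41}$ ($v{\left(O \right)} = \left(1 + O\right) \left(-158 - \frac{100}{82}\right) = \left(1 + O\right) \left(-158 - \frac{50}{41}\right) = \left(1 + O\right) \left(- \frac{6528}{41}\right) = - \frac{6528}{41} - \frac{6528 O}{41}$)
$H{\left(Q,t \right)} = - \frac{1}{137}$ ($H{\left(Q,t \right)} = \frac{1}{-137} = - \frac{1}{137}$)
$\frac{H{\left(-308,\left(-107 + 81\right) - 83 \right)}}{v{\left(p \right)}} = - \frac{1}{137 \left(- \frac{6528}{41} - \frac{163200}{41}\right)} = - \frac{1}{137 \left(- \frac{169728}{41}\right)} = \left(- \frac{1}{137}\right) \left(- \frac{41}{169728}\right) = \frac{41}{23252736}$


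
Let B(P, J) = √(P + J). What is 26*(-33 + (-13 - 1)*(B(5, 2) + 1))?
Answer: -1222 - 364*√7 ≈ -2185.1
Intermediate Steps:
B(P, J) = √(J + P)
26*(-33 + (-13 - 1)*(B(5, 2) + 1)) = 26*(-33 + (-13 - 1)*(√(2 + 5) + 1)) = 26*(-33 - 14*(√7 + 1)) = 26*(-33 - 14*(1 + √7)) = 26*(-33 + (-14 - 14*√7)) = 26*(-47 - 14*√7) = -1222 - 364*√7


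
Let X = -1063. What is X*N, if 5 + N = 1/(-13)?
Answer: 70158/13 ≈ 5396.8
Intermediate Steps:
N = -66/13 (N = -5 + 1/(-13) = -5 - 1/13 = -66/13 ≈ -5.0769)
X*N = -1063*(-66/13) = 70158/13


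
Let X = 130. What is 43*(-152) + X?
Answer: -6406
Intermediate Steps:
43*(-152) + X = 43*(-152) + 130 = -6536 + 130 = -6406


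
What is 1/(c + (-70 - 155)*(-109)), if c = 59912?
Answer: 1/84437 ≈ 1.1843e-5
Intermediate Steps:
1/(c + (-70 - 155)*(-109)) = 1/(59912 + (-70 - 155)*(-109)) = 1/(59912 - 225*(-109)) = 1/(59912 + 24525) = 1/84437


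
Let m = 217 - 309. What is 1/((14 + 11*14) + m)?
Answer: 1/76 ≈ 0.013158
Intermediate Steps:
m = -92
1/((14 + 11*14) + m) = 1/((14 + 11*14) - 92) = 1/((14 + 154) - 92) = 1/(168 - 92) = 1/76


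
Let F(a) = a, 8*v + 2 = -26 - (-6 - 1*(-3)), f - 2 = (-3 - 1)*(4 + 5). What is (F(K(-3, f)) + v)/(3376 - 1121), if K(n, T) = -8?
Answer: -89/18040 ≈ -0.0049335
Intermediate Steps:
f = -34 (f = 2 + (-3 - 1)*(4 + 5) = 2 - 4*9 = 2 - 36 = -34)
v = -25/8 (v = -1/4 + (-26 - (-6 - 1*(-3)))/8 = -1/4 + (-26 - (-6 + 3))/8 = -1/4 + (-26 - 1*(-3))/8 = -1/4 + (-26 + 3)/8 = -1/4 + (1/8)*(-23) = -1/4 - 23/8 = -25/8 ≈ -3.1250)
(F(K(-3, f)) + v)/(3376 - 1121) = (-8 - 25/8)/(3376 - 1121) = -89/8/2255 = -89/8*1/2255 = -89/18040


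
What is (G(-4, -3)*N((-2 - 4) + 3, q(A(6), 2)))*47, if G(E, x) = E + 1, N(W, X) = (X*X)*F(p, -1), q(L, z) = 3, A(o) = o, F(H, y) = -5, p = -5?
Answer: 6345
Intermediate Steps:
N(W, X) = -5*X² (N(W, X) = (X*X)*(-5) = X²*(-5) = -5*X²)
G(E, x) = 1 + E
(G(-4, -3)*N((-2 - 4) + 3, q(A(6), 2)))*47 = ((1 - 4)*(-5*3²))*47 = -(-15)*9*47 = -3*(-45)*47 = 135*47 = 6345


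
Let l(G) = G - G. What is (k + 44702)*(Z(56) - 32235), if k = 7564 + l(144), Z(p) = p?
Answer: -1681867614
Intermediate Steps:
l(G) = 0
k = 7564 (k = 7564 + 0 = 7564)
(k + 44702)*(Z(56) - 32235) = (7564 + 44702)*(56 - 32235) = 52266*(-32179) = -1681867614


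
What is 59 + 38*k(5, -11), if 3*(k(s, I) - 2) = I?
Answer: -13/3 ≈ -4.3333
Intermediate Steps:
k(s, I) = 2 + I/3
59 + 38*k(5, -11) = 59 + 38*(2 + (⅓)*(-11)) = 59 + 38*(2 - 11/3) = 59 + 38*(-5/3) = 59 - 190/3 = -13/3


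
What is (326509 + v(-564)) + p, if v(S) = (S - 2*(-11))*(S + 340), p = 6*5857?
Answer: 483059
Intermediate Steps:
p = 35142
v(S) = (22 + S)*(340 + S) (v(S) = (S + 22)*(340 + S) = (22 + S)*(340 + S))
(326509 + v(-564)) + p = (326509 + (7480 + (-564)**2 + 362*(-564))) + 35142 = (326509 + (7480 + 318096 - 204168)) + 35142 = (326509 + 121408) + 35142 = 447917 + 35142 = 483059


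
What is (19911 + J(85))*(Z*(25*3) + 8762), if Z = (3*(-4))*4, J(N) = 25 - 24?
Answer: 102785744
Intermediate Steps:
J(N) = 1
Z = -48 (Z = -12*4 = -48)
(19911 + J(85))*(Z*(25*3) + 8762) = (19911 + 1)*(-1200*3 + 8762) = 19912*(-48*75 + 8762) = 19912*(-3600 + 8762) = 19912*5162 = 102785744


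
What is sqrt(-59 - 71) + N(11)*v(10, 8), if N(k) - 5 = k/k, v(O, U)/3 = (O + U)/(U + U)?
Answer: 81/4 + I*sqrt(130) ≈ 20.25 + 11.402*I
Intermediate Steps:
v(O, U) = 3*(O + U)/(2*U) (v(O, U) = 3*((O + U)/(U + U)) = 3*((O + U)/((2*U))) = 3*((O + U)*(1/(2*U))) = 3*((O + U)/(2*U)) = 3*(O + U)/(2*U))
N(k) = 6 (N(k) = 5 + k/k = 5 + 1 = 6)
sqrt(-59 - 71) + N(11)*v(10, 8) = sqrt(-59 - 71) + 6*((3/2)*(10 + 8)/8) = sqrt(-130) + 6*((3/2)*(1/8)*18) = I*sqrt(130) + 6*(27/8) = I*sqrt(130) + 81/4 = 81/4 + I*sqrt(130)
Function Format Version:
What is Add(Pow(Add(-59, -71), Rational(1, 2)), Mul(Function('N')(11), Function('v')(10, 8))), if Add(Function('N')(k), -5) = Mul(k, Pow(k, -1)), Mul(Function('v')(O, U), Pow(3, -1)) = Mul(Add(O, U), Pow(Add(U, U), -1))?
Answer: Add(Rational(81, 4), Mul(I, Pow(130, Rational(1, 2)))) ≈ Add(20.250, Mul(11.402, I))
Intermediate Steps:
Function('v')(O, U) = Mul(Rational(3, 2), Pow(U, -1), Add(O, U)) (Function('v')(O, U) = Mul(3, Mul(Add(O, U), Pow(Add(U, U), -1))) = Mul(3, Mul(Add(O, U), Pow(Mul(2, U), -1))) = Mul(3, Mul(Add(O, U), Mul(Rational(1, 2), Pow(U, -1)))) = Mul(3, Mul(Rational(1, 2), Pow(U, -1), Add(O, U))) = Mul(Rational(3, 2), Pow(U, -1), Add(O, U)))
Function('N')(k) = 6 (Function('N')(k) = Add(5, Mul(k, Pow(k, -1))) = Add(5, 1) = 6)
Add(Pow(Add(-59, -71), Rational(1, 2)), Mul(Function('N')(11), Function('v')(10, 8))) = Add(Pow(Add(-59, -71), Rational(1, 2)), Mul(6, Mul(Rational(3, 2), Pow(8, -1), Add(10, 8)))) = Add(Pow(-130, Rational(1, 2)), Mul(6, Mul(Rational(3, 2), Rational(1, 8), 18))) = Add(Mul(I, Pow(130, Rational(1, 2))), Mul(6, Rational(27, 8))) = Add(Mul(I, Pow(130, Rational(1, 2))), Rational(81, 4)) = Add(Rational(81, 4), Mul(I, Pow(130, Rational(1, 2))))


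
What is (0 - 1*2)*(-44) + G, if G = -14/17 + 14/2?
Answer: 1601/17 ≈ 94.177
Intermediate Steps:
G = 105/17 (G = -14*1/17 + 14*(½) = -14/17 + 7 = 105/17 ≈ 6.1765)
(0 - 1*2)*(-44) + G = (0 - 1*2)*(-44) + 105/17 = (0 - 2)*(-44) + 105/17 = -2*(-44) + 105/17 = 88 + 105/17 = 1601/17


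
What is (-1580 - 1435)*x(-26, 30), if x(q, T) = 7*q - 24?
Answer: 621090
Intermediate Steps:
x(q, T) = -24 + 7*q
(-1580 - 1435)*x(-26, 30) = (-1580 - 1435)*(-24 + 7*(-26)) = -3015*(-24 - 182) = -3015*(-206) = 621090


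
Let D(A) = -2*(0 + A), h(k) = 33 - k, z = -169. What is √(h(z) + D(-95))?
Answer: 14*√2 ≈ 19.799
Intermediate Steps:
D(A) = -2*A
√(h(z) + D(-95)) = √((33 - 1*(-169)) - 2*(-95)) = √((33 + 169) + 190) = √(202 + 190) = √392 = 14*√2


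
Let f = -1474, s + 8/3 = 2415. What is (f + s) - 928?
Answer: 31/3 ≈ 10.333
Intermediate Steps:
s = 7237/3 (s = -8/3 + 2415 = 7237/3 ≈ 2412.3)
(f + s) - 928 = (-1474 + 7237/3) - 928 = 2815/3 - 928 = 31/3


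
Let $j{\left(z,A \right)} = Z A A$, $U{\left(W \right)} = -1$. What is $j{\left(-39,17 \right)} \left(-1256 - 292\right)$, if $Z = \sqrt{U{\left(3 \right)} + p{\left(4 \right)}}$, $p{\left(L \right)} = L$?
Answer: $- 447372 \sqrt{3} \approx -7.7487 \cdot 10^{5}$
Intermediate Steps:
$Z = \sqrt{3}$ ($Z = \sqrt{-1 + 4} = \sqrt{3} \approx 1.732$)
$j{\left(z,A \right)} = \sqrt{3} A^{2}$ ($j{\left(z,A \right)} = \sqrt{3} A A = A \sqrt{3} A = \sqrt{3} A^{2}$)
$j{\left(-39,17 \right)} \left(-1256 - 292\right) = \sqrt{3} \cdot 17^{2} \left(-1256 - 292\right) = \sqrt{3} \cdot 289 \left(-1256 + \left(-436 + 144\right)\right) = 289 \sqrt{3} \left(-1256 - 292\right) = 289 \sqrt{3} \left(-1548\right) = - 447372 \sqrt{3}$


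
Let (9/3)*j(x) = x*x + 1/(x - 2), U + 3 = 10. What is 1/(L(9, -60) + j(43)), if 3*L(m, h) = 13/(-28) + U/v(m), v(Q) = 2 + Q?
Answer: 37884/23351653 ≈ 0.0016223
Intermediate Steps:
U = 7 (U = -3 + 10 = 7)
j(x) = x²/3 + 1/(3*(-2 + x)) (j(x) = (x*x + 1/(x - 2))/3 = (x² + 1/(-2 + x))/3 = x²/3 + 1/(3*(-2 + x)))
L(m, h) = -13/84 + 7/(3*(2 + m)) (L(m, h) = (13/(-28) + 7/(2 + m))/3 = (13*(-1/28) + 7/(2 + m))/3 = (-13/28 + 7/(2 + m))/3 = -13/84 + 7/(3*(2 + m)))
1/(L(9, -60) + j(43)) = 1/((170 - 13*9)/(84*(2 + 9)) + (1 + 43³ - 2*43²)/(3*(-2 + 43))) = 1/((1/84)*(170 - 117)/11 + (⅓)*(1 + 79507 - 2*1849)/41) = 1/((1/84)*(1/11)*53 + (⅓)*(1/41)*(1 + 79507 - 3698)) = 1/(53/924 + (⅓)*(1/41)*75810) = 1/(53/924 + 25270/41) = 1/(23351653/37884) = 37884/23351653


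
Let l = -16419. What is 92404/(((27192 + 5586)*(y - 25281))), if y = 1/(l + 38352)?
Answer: -56297137/504861480606 ≈ -0.00011151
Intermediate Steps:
y = 1/21933 (y = 1/(-16419 + 38352) = 1/21933 ≈ 4.5593e-5)
92404/(((27192 + 5586)*(y - 25281))) = 92404/(((27192 + 5586)*(1/21933 - 25281))) = 92404/((32778*(-554488172/21933))) = 92404/(-2019445922424/2437) = 92404*(-2437/2019445922424) = -56297137/504861480606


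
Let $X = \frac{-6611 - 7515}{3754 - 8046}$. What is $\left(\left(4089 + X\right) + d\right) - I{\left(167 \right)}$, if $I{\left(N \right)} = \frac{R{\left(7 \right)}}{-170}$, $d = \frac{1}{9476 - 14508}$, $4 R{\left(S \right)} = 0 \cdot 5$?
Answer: $\frac{597179847}{145928} \approx 4092.3$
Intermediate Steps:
$X = \frac{7063}{2146}$ ($X = - \frac{14126}{-4292} = \left(-14126\right) \left(- \frac{1}{4292}\right) = \frac{7063}{2146} \approx 3.2912$)
$R{\left(S \right)} = 0$ ($R{\left(S \right)} = \frac{0 \cdot 5}{4} = \frac{1}{4} \cdot 0 = 0$)
$d = - \frac{1}{5032}$ ($d = \frac{1}{-5032} = - \frac{1}{5032} \approx -0.00019873$)
$I{\left(N \right)} = 0$ ($I{\left(N \right)} = \frac{0}{-170} = 0 \left(- \frac{1}{170}\right) = 0$)
$\left(\left(4089 + X\right) + d\right) - I{\left(167 \right)} = \left(\left(4089 + \frac{7063}{2146}\right) - \frac{1}{5032}\right) - 0 = \left(\frac{8782057}{2146} - \frac{1}{5032}\right) + 0 = \frac{597179847}{145928} + 0 = \frac{597179847}{145928}$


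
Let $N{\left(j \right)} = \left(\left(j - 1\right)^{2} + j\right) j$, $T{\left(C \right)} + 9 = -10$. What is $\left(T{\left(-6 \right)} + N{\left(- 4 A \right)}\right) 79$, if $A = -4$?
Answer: $303123$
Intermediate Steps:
$T{\left(C \right)} = -19$ ($T{\left(C \right)} = -9 - 10 = -19$)
$N{\left(j \right)} = j \left(j + \left(-1 + j\right)^{2}\right)$ ($N{\left(j \right)} = \left(\left(-1 + j\right)^{2} + j\right) j = \left(j + \left(-1 + j\right)^{2}\right) j = j \left(j + \left(-1 + j\right)^{2}\right)$)
$\left(T{\left(-6 \right)} + N{\left(- 4 A \right)}\right) 79 = \left(-19 + \left(-4\right) \left(-4\right) \left(\left(-4\right) \left(-4\right) + \left(-1 - -16\right)^{2}\right)\right) 79 = \left(-19 + 16 \left(16 + \left(-1 + 16\right)^{2}\right)\right) 79 = \left(-19 + 16 \left(16 + 15^{2}\right)\right) 79 = \left(-19 + 16 \left(16 + 225\right)\right) 79 = \left(-19 + 16 \cdot 241\right) 79 = \left(-19 + 3856\right) 79 = 3837 \cdot 79 = 303123$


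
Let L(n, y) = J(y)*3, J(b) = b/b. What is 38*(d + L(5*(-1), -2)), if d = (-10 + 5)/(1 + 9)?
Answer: 95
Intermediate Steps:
J(b) = 1
d = -½ (d = -5/10 = -5*⅒ = -½ ≈ -0.50000)
L(n, y) = 3 (L(n, y) = 1*3 = 3)
38*(d + L(5*(-1), -2)) = 38*(-½ + 3) = 38*(5/2) = 95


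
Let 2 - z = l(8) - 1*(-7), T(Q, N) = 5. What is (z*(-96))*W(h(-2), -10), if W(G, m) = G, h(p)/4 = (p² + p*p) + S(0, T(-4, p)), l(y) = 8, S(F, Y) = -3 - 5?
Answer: 0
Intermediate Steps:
S(F, Y) = -8
h(p) = -32 + 8*p² (h(p) = 4*((p² + p*p) - 8) = 4*((p² + p²) - 8) = 4*(2*p² - 8) = 4*(-8 + 2*p²) = -32 + 8*p²)
z = -13 (z = 2 - (8 - 1*(-7)) = 2 - (8 + 7) = 2 - 1*15 = 2 - 15 = -13)
(z*(-96))*W(h(-2), -10) = (-13*(-96))*(-32 + 8*(-2)²) = 1248*(-32 + 8*4) = 1248*(-32 + 32) = 1248*0 = 0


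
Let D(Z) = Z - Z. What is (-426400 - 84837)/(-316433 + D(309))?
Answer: 511237/316433 ≈ 1.6156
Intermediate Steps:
D(Z) = 0
(-426400 - 84837)/(-316433 + D(309)) = (-426400 - 84837)/(-316433 + 0) = -511237/(-316433) = -511237*(-1/316433) = 511237/316433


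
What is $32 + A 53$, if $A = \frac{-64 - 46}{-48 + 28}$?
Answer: $\frac{647}{2} \approx 323.5$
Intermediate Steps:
$A = \frac{11}{2}$ ($A = - \frac{110}{-20} = \left(-110\right) \left(- \frac{1}{20}\right) = \frac{11}{2} \approx 5.5$)
$32 + A 53 = 32 + \frac{11}{2} \cdot 53 = 32 + \frac{583}{2} = \frac{647}{2}$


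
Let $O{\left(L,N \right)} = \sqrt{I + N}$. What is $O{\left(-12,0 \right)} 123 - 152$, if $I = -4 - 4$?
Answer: $-152 + 246 i \sqrt{2} \approx -152.0 + 347.9 i$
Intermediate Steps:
$I = -8$ ($I = -4 - 4 = -8$)
$O{\left(L,N \right)} = \sqrt{-8 + N}$
$O{\left(-12,0 \right)} 123 - 152 = \sqrt{-8 + 0} \cdot 123 - 152 = \sqrt{-8} \cdot 123 - 152 = 2 i \sqrt{2} \cdot 123 - 152 = 246 i \sqrt{2} - 152 = -152 + 246 i \sqrt{2}$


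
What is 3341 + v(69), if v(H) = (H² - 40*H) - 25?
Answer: 5317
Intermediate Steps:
v(H) = -25 + H² - 40*H
3341 + v(69) = 3341 + (-25 + 69² - 40*69) = 3341 + (-25 + 4761 - 2760) = 3341 + 1976 = 5317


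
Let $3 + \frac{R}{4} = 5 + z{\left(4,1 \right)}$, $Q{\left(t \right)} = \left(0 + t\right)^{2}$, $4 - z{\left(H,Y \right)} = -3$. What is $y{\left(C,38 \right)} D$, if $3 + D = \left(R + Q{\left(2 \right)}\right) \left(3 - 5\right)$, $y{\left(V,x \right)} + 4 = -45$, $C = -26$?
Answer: $4067$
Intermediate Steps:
$z{\left(H,Y \right)} = 7$ ($z{\left(H,Y \right)} = 4 - -3 = 4 + 3 = 7$)
$y{\left(V,x \right)} = -49$ ($y{\left(V,x \right)} = -4 - 45 = -49$)
$Q{\left(t \right)} = t^{2}$
$R = 36$ ($R = -12 + 4 \left(5 + 7\right) = -12 + 4 \cdot 12 = -12 + 48 = 36$)
$D = -83$ ($D = -3 + \left(36 + 2^{2}\right) \left(3 - 5\right) = -3 + \left(36 + 4\right) \left(-2\right) = -3 + 40 \left(-2\right) = -3 - 80 = -83$)
$y{\left(C,38 \right)} D = \left(-49\right) \left(-83\right) = 4067$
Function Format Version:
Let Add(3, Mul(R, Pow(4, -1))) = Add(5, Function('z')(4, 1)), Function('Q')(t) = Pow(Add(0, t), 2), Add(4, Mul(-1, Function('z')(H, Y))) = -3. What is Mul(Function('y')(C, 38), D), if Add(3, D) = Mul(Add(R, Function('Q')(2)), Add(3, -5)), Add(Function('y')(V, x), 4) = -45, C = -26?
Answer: 4067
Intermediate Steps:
Function('z')(H, Y) = 7 (Function('z')(H, Y) = Add(4, Mul(-1, -3)) = Add(4, 3) = 7)
Function('y')(V, x) = -49 (Function('y')(V, x) = Add(-4, -45) = -49)
Function('Q')(t) = Pow(t, 2)
R = 36 (R = Add(-12, Mul(4, Add(5, 7))) = Add(-12, Mul(4, 12)) = Add(-12, 48) = 36)
D = -83 (D = Add(-3, Mul(Add(36, Pow(2, 2)), Add(3, -5))) = Add(-3, Mul(Add(36, 4), -2)) = Add(-3, Mul(40, -2)) = Add(-3, -80) = -83)
Mul(Function('y')(C, 38), D) = Mul(-49, -83) = 4067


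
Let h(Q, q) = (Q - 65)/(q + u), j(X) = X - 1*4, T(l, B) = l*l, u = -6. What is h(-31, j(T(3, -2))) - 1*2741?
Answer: -2645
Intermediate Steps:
T(l, B) = l**2
j(X) = -4 + X (j(X) = X - 4 = -4 + X)
h(Q, q) = (-65 + Q)/(-6 + q) (h(Q, q) = (Q - 65)/(q - 6) = (-65 + Q)/(-6 + q))
h(-31, j(T(3, -2))) - 1*2741 = (-65 - 31)/(-6 + (-4 + 3**2)) - 1*2741 = -96/(-6 + (-4 + 9)) - 2741 = -96/(-6 + 5) - 2741 = -96/(-1) - 2741 = -1*(-96) - 2741 = 96 - 2741 = -2645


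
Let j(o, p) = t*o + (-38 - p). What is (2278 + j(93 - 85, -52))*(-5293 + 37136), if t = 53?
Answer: 86485588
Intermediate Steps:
j(o, p) = -38 - p + 53*o (j(o, p) = 53*o + (-38 - p) = -38 - p + 53*o)
(2278 + j(93 - 85, -52))*(-5293 + 37136) = (2278 + (-38 - 1*(-52) + 53*(93 - 85)))*(-5293 + 37136) = (2278 + (-38 + 52 + 53*8))*31843 = (2278 + (-38 + 52 + 424))*31843 = (2278 + 438)*31843 = 2716*31843 = 86485588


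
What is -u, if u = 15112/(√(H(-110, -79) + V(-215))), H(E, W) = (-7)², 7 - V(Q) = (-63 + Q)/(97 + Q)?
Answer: -15112*√186735/3165 ≈ -2063.3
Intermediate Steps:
V(Q) = 7 - (-63 + Q)/(97 + Q)
H(E, W) = 49
u = 15112*√186735/3165 (u = 15112/(√(49 + 2*(371 + 3*(-215))/(97 - 215))) = 15112/(√(49 + 2*(371 - 645)/(-118))) = 15112/(√(49 + 2*(-1/118)*(-274))) = 15112/(√(49 + 274/59)) = 15112/(√(3165/59)) = 15112/((√186735/59)) = 15112*(√186735/3165) = 15112*√186735/3165 ≈ 2063.3)
-u = -15112*√186735/3165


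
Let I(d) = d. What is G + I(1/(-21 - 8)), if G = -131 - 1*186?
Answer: -9194/29 ≈ -317.03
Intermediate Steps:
G = -317 (G = -131 - 186 = -317)
G + I(1/(-21 - 8)) = -317 + 1/(-21 - 8) = -317 + 1/(-29) = -317 - 1/29 = -9194/29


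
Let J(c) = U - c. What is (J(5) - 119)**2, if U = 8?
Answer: 13456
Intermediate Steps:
J(c) = 8 - c
(J(5) - 119)**2 = ((8 - 1*5) - 119)**2 = ((8 - 5) - 119)**2 = (3 - 119)**2 = (-116)**2 = 13456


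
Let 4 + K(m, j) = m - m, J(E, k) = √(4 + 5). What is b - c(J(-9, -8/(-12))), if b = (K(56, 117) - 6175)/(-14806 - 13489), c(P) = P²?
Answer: -248476/28295 ≈ -8.7816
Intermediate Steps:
J(E, k) = 3 (J(E, k) = √9 = 3)
K(m, j) = -4 (K(m, j) = -4 + (m - m) = -4 + 0 = -4)
b = 6179/28295 (b = (-4 - 6175)/(-14806 - 13489) = -6179/(-28295) = -6179*(-1/28295) = 6179/28295 ≈ 0.21838)
b - c(J(-9, -8/(-12))) = 6179/28295 - 1*3² = 6179/28295 - 1*9 = 6179/28295 - 9 = -248476/28295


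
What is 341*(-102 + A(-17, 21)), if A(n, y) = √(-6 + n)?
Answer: -34782 + 341*I*√23 ≈ -34782.0 + 1635.4*I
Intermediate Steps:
341*(-102 + A(-17, 21)) = 341*(-102 + √(-6 - 17)) = 341*(-102 + √(-23)) = 341*(-102 + I*√23) = -34782 + 341*I*√23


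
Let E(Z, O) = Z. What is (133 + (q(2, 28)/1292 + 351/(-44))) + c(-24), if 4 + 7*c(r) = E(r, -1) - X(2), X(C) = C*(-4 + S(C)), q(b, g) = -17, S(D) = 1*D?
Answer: 177873/1463 ≈ 121.58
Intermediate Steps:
S(D) = D
X(C) = C*(-4 + C)
c(r) = r/7 (c(r) = -4/7 + (r - 2*(-4 + 2))/7 = -4/7 + (r - 2*(-2))/7 = -4/7 + (r - 1*(-4))/7 = -4/7 + (r + 4)/7 = -4/7 + (4 + r)/7 = -4/7 + (4/7 + r/7) = r/7)
(133 + (q(2, 28)/1292 + 351/(-44))) + c(-24) = (133 + (-17/1292 + 351/(-44))) + (⅐)*(-24) = (133 + (-17*1/1292 + 351*(-1/44))) - 24/7 = (133 + (-1/76 - 351/44)) - 24/7 = (133 - 1670/209) - 24/7 = 26127/209 - 24/7 = 177873/1463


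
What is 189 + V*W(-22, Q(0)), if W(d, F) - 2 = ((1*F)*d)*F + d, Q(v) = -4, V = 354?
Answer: -131499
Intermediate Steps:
W(d, F) = 2 + d + d*F**2 (W(d, F) = 2 + (((1*F)*d)*F + d) = 2 + ((F*d)*F + d) = 2 + (d*F**2 + d) = 2 + (d + d*F**2) = 2 + d + d*F**2)
189 + V*W(-22, Q(0)) = 189 + 354*(2 - 22 - 22*(-4)**2) = 189 + 354*(2 - 22 - 22*16) = 189 + 354*(2 - 22 - 352) = 189 + 354*(-372) = 189 - 131688 = -131499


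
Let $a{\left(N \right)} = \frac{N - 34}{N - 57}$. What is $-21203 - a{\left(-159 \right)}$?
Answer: $- \frac{4580041}{216} \approx -21204.0$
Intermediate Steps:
$a{\left(N \right)} = \frac{-34 + N}{-57 + N}$
$-21203 - a{\left(-159 \right)} = -21203 - \frac{-34 - 159}{-57 - 159} = -21203 - \frac{1}{-216} \left(-193\right) = -21203 - \left(- \frac{1}{216}\right) \left(-193\right) = -21203 - \frac{193}{216} = - \frac{4580041}{216}$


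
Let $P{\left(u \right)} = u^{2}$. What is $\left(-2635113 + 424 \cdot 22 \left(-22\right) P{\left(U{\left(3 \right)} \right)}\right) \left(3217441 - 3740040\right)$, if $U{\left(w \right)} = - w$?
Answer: $2342318506143$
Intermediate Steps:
$\left(-2635113 + 424 \cdot 22 \left(-22\right) P{\left(U{\left(3 \right)} \right)}\right) \left(3217441 - 3740040\right) = \left(-2635113 + 424 \cdot 22 \left(-22\right) \left(\left(-1\right) 3\right)^{2}\right) \left(3217441 - 3740040\right) = \left(-2635113 + 424 \left(- 484 \left(-3\right)^{2}\right)\right) \left(-522599\right) = \left(-2635113 + 424 \left(\left(-484\right) 9\right)\right) \left(-522599\right) = \left(-2635113 + 424 \left(-4356\right)\right) \left(-522599\right) = \left(-2635113 - 1846944\right) \left(-522599\right) = \left(-4482057\right) \left(-522599\right) = 2342318506143$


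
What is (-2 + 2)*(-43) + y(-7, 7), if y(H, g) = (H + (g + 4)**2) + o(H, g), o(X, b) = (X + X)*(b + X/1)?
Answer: 114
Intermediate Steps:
o(X, b) = 2*X*(X + b) (o(X, b) = (2*X)*(b + X*1) = (2*X)*(b + X) = (2*X)*(X + b) = 2*X*(X + b))
y(H, g) = H + (4 + g)**2 + 2*H*(H + g) (y(H, g) = (H + (g + 4)**2) + 2*H*(H + g) = (H + (4 + g)**2) + 2*H*(H + g) = H + (4 + g)**2 + 2*H*(H + g))
(-2 + 2)*(-43) + y(-7, 7) = (-2 + 2)*(-43) + (-7 + (4 + 7)**2 + 2*(-7)*(-7 + 7)) = 0*(-43) + (-7 + 11**2 + 2*(-7)*0) = 0 + (-7 + 121 + 0) = 0 + 114 = 114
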